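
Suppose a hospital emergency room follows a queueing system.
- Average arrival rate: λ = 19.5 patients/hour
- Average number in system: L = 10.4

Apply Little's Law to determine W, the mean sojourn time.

Little's Law: L = λW, so W = L/λ
W = 10.4/19.5 = 0.5333 hours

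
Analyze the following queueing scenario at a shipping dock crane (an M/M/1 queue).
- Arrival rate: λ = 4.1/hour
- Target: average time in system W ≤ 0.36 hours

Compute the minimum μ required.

For M/M/1: W = 1/(μ-λ)
Need W ≤ 0.36, so 1/(μ-λ) ≤ 0.36
μ - λ ≥ 1/0.36 = 2.7778
μ ≥ 4.1 + 2.7778 = 6.8778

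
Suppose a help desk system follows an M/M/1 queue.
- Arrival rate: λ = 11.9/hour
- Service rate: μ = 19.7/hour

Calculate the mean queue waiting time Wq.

First, compute utilization: ρ = λ/μ = 11.9/19.7 = 0.6041
For M/M/1: Wq = λ/(μ(μ-λ))
Wq = 11.9/(19.7 × (19.7-11.9))
Wq = 11.9/(19.7 × 7.80)
Wq = 0.07744 hours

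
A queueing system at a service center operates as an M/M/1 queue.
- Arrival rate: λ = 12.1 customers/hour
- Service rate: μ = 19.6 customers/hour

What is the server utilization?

Server utilization: ρ = λ/μ
ρ = 12.1/19.6 = 0.6173
The server is busy 61.73% of the time.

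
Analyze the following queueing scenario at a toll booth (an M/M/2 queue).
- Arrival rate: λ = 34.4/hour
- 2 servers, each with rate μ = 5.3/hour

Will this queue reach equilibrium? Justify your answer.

Stability requires ρ = λ/(cμ) < 1
ρ = 34.4/(2 × 5.3) = 34.4/10.60 = 3.2453
Since 3.2453 ≥ 1, the system is UNSTABLE.
Need c > λ/μ = 34.4/5.3 = 6.49.
Minimum servers needed: c = 7.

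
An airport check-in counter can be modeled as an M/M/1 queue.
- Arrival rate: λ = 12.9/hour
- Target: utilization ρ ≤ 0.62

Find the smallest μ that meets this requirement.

ρ = λ/μ, so μ = λ/ρ
μ ≥ 12.9/0.62 = 20.8065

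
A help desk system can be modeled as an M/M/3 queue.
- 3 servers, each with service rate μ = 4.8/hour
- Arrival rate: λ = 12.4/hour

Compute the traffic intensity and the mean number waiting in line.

Traffic intensity: ρ = λ/(cμ) = 12.4/(3×4.8) = 0.8611
Since ρ = 0.8611 < 1, system is stable.
Offered load a = λ/μ = cρ = 12.4/4.8 = 2.5833
P₀ = [ Σₙ₌₀^2 aⁿ/n! + a^3/(3!(1-ρ)) ]⁻¹
Σ = a^0/0! + a^1/1! + a^2/2! = 1.0000 + 2.5833 + 3.3368 = 6.9201
a^3/(3!(1-ρ)) = 17.2402/(6 × 0.138889) = 20.6882
P₀ = 1/(6.9201 + 20.6882) = 0.03622
Lq = P₀·a^3·ρ / (3!(1-ρ)²) = 0.03622095 × 17.24016 × 0.8611111 / (6 × 0.01929012) = 4.6459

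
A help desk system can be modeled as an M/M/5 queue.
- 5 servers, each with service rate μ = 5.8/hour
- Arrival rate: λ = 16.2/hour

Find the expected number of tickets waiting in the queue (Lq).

Traffic intensity: ρ = λ/(cμ) = 16.2/(5×5.8) = 0.5586
Since ρ = 0.5586 < 1, system is stable.
Offered load a = λ/μ = cρ = 16.2/5.8 = 2.7931
P₀ = [ Σₙ₌₀^4 aⁿ/n! + a^5/(5!(1-ρ)) ]⁻¹
Σ = a^0/0! + a^1/1! + a^2/2! + a^3/3! + a^4/4! = 1.0000 + 2.7931 + 3.9007 + 3.6317 + 2.5359 = 13.8614
a^5/(5!(1-ρ)) = 169.9946/(120 × 0.44138) = 3.2095
P₀ = 1/(13.8614 + 3.2095) = 0.05858
Lq = P₀·a^5·ρ / (5!(1-ρ)²) = 0.05858 × 169.9946 × 0.5586 / (120 × 0.1948) = 0.2380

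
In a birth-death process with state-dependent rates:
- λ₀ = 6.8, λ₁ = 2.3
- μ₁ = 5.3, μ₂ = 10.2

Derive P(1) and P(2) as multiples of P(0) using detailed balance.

Balance equations:
State 0: λ₀P₀ = μ₁P₁ → P₁ = (λ₀/μ₁)P₀ = (6.8/5.3)P₀ = 1.2830P₀
State 1: P₂ = (λ₀λ₁)/(μ₁μ₂)P₀ = (6.8×2.3)/(5.3×10.2)P₀ = 0.2893P₀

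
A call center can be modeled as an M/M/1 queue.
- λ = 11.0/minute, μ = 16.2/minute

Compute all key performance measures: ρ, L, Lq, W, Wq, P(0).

Step 1: ρ = λ/μ = 11.0/16.2 = 0.6790
Step 2: L = λ/(μ-λ) = 11.0/5.20 = 2.1154
Step 3: Lq = λ²/(μ(μ-λ)) = 121.00/(16.2×5.20) = 1.4364
Step 4: W = 1/(μ-λ) = 1/5.20 = 0.19231
Step 5: Wq = λ/(μ(μ-λ)) = 11.0/(16.2×5.20) = 0.1306
Step 6: P(0) = 1-ρ = 0.3210
Verify: L = λW = 11.0×0.19231 = 2.1154 ✔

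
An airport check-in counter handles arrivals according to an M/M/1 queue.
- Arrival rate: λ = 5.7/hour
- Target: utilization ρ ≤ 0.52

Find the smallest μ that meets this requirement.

ρ = λ/μ, so μ = λ/ρ
μ ≥ 5.7/0.52 = 10.9615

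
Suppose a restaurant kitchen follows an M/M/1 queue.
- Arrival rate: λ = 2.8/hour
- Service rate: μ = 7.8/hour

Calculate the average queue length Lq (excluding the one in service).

ρ = λ/μ = 2.8/7.8 = 0.3590
For M/M/1: Lq = λ²/(μ(μ-λ))
Lq = 7.84/(7.8 × 5.00)
Lq = 0.2010 orders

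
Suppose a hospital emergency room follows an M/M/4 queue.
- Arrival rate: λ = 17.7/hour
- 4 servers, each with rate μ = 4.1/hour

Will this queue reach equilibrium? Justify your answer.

Stability requires ρ = λ/(cμ) < 1
ρ = 17.7/(4 × 4.1) = 17.7/16.40 = 1.0793
Since 1.0793 ≥ 1, the system is UNSTABLE.
Need c > λ/μ = 17.7/4.1 = 4.32.
Minimum servers needed: c = 5.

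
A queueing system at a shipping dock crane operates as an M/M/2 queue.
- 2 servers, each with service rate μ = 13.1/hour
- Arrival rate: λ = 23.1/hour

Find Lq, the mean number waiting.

Traffic intensity: ρ = λ/(cμ) = 23.1/(2×13.1) = 0.8817
Since ρ = 0.8817 < 1, system is stable.
Offered load a = λ/μ = cρ = 23.1/13.1 = 1.7634
P₀ = [ Σₙ₌₀^1 aⁿ/n! + a^2/(2!(1-ρ)) ]⁻¹
Σ = a^0/0! + a^1/1! = 1.0000 + 1.7634 = 2.7634
a^2/(2!(1-ρ)) = 3.109434/(2 × 0.1183206) = 13.1399
P₀ = 1/(2.7634 + 13.1399) = 0.06288
Lq = P₀·a^2·ρ / (2!(1-ρ)²) = 0.06288 × 3.1094 × 0.8817 / (2 × 0.01400) = 6.1568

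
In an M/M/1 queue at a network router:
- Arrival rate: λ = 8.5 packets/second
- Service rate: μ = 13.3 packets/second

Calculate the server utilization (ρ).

Server utilization: ρ = λ/μ
ρ = 8.5/13.3 = 0.6391
The server is busy 63.91% of the time.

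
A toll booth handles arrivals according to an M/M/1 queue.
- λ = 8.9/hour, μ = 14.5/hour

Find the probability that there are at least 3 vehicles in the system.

ρ = λ/μ = 8.9/14.5 = 0.6138
P(N ≥ n) = ρⁿ
P(N ≥ 3) = 0.6138^3
P(N ≥ 3) = 0.2312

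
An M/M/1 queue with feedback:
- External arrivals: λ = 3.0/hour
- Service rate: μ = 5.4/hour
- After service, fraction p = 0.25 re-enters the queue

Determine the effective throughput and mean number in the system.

Effective arrival rate: λ_eff = λ/(1-p) = 3.0/(1-0.25) = 3.0/0.75 = 4.0000
ρ = λ_eff/μ = 4.0000/5.4 = 0.74074
L = ρ/(1-ρ) = 0.74074/(1-0.74074) = 2.8571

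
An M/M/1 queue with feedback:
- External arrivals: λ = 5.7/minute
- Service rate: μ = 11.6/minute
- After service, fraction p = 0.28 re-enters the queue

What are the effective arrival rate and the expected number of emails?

Effective arrival rate: λ_eff = λ/(1-p) = 5.7/(1-0.28) = 5.7/0.72 = 7.9167
ρ = λ_eff/μ = 7.9167/11.6 = 0.68247
L = ρ/(1-ρ) = 0.68247/(1-0.68247) = 2.1493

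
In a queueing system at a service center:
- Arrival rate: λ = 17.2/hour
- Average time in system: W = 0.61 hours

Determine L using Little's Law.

Little's Law: L = λW
L = 17.2 × 0.61 = 10.4920 customers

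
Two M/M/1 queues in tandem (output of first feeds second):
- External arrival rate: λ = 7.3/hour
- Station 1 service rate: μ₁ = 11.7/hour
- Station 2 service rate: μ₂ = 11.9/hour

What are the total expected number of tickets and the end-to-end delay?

By Jackson's theorem, each station behaves as independent M/M/1.
Station 1: ρ₁ = 7.3/11.7 = 0.6239, L₁ = ρ₁/(1-ρ₁) = λ/(μ₁-λ) = 7.3/4.40 = 1.65909
Station 2: ρ₂ = 7.3/11.9 = 0.6134, L₂ = ρ₂/(1-ρ₂) = λ/(μ₂-λ) = 7.3/4.60 = 1.58696
Total: L = L₁ + L₂ = 1.65909 + 1.58696 = 3.2460
W = L/λ = 3.2460/7.3 = 0.4447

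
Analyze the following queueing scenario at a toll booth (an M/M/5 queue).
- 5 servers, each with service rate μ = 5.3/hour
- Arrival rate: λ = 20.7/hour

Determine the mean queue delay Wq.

Traffic intensity: ρ = λ/(cμ) = 20.7/(5×5.3) = 0.7811
Since ρ = 0.7811 < 1, system is stable.
Offered load a = λ/μ = cρ = 20.7/5.3 = 3.9057
P₀ = [ Σₙ₌₀^4 aⁿ/n! + a^5/(5!(1-ρ)) ]⁻¹
Σ = a^0/0! + a^1/1! + a^2/2! + a^3/3! + a^4/4! = 1.0000 + 3.9057 + 7.6271 + 9.9296 + 9.6954 = 32.1578
a^5/(5!(1-ρ)) = 908.8085/(120 × 0.218868) = 34.6026
P₀ = 1/(32.1578 + 34.6026) = 0.01498
Lq = P₀·a^5·ρ / (5!(1-ρ)²) = 0.014979 × 908.8085 × 0.78113 / (120 × 0.047903) = 1.8498
Wq = Lq/λ = 1.8498/20.7 = 0.08936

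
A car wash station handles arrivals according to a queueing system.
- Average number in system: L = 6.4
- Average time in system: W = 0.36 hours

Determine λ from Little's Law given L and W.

Little's Law: L = λW, so λ = L/W
λ = 6.4/0.36 = 17.7778 cars/hour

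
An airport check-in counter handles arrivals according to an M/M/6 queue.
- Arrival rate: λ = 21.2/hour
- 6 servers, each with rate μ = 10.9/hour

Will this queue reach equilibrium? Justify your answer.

Stability requires ρ = λ/(cμ) < 1
ρ = 21.2/(6 × 10.9) = 21.2/65.40 = 0.3242
Since 0.3242 < 1, the system is STABLE.
The servers are busy 32.42% of the time.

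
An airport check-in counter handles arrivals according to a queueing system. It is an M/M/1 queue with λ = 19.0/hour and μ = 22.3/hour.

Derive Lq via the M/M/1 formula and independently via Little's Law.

Method 1 (direct): Lq = λ²/(μ(μ-λ)) = 361.00/(22.3 × 3.30) = 4.9056

Method 2 (Little's Law):
W = 1/(μ-λ) = 1/3.30 = 0.30303
Wq = W - 1/μ = 0.30303 - 0.044843 = 0.25819
Lq = λWq = 19.0 × 0.25819 = 4.9056 ✔ (matches Method 1)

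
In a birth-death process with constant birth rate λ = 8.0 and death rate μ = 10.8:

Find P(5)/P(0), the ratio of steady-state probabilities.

For constant rates: P(n)/P(0) = (λ/μ)^n
P(5)/P(0) = (8.0/10.8)^5 = 0.7407^5 = 0.2230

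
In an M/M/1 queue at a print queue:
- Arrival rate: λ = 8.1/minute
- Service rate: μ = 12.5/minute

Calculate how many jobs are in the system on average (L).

ρ = λ/μ = 8.1/12.5 = 0.6480
For M/M/1: L = λ/(μ-λ)
L = 8.1/(12.5-8.1) = 8.1/4.40
L = 1.8409 jobs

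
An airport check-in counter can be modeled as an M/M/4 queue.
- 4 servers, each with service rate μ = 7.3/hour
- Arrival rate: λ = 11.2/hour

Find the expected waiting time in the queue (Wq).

Traffic intensity: ρ = λ/(cμ) = 11.2/(4×7.3) = 0.3836
Since ρ = 0.3836 < 1, system is stable.
Offered load a = λ/μ = cρ = 11.2/7.3 = 1.5342
P₀ = [ Σₙ₌₀^3 aⁿ/n! + a^4/(4!(1-ρ)) ]⁻¹
Σ = a^0/0! + a^1/1! + a^2/2! + a^3/3! = 1.0000 + 1.5342 + 1.1770 + 0.6019 = 4.3131
a^4/(4!(1-ρ)) = 5.5409/(24 × 0.6164) = 0.3745
P₀ = 1/(4.3131 + 0.3745) = 0.2133
Lq = P₀·a^4·ρ / (4!(1-ρ)²) = 0.2133 × 5.5409 × 0.3836 / (24 × 0.3800) = 0.04971
Wq = Lq/λ = 0.049713/11.2 = 0.004439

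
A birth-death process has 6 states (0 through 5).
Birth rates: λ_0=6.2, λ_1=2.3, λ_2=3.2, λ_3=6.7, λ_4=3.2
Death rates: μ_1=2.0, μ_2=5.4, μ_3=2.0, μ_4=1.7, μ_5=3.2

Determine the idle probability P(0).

Ratios P(n)/P(0) = (λ₀···λₙ₋₁)/(μ₁···μₙ):
P(1)/P(0) = (6.2)/(2.0) = 3.1000
P(2)/P(0) = (6.2×2.3)/(2.0×5.4) = 1.3204
P(3)/P(0) = (6.2×2.3×3.2)/(2.0×5.4×2.0) = 2.1126
P(4)/P(0) = (6.2×2.3×3.2×6.7)/(2.0×5.4×2.0×1.7) = 8.3261
P(5)/P(0) = (6.2×2.3×3.2×6.7×3.2)/(2.0×5.4×2.0×1.7×3.2) = 8.3261

Normalization: ∑ P(n) = 1
P(0) × (1.0000 + 3.1000 + 1.3204 + 2.1126 + 8.3261 + 8.3261) = 1
P(0) × 24.1852 = 1
P(0) = 1/24.1852 = 0.04135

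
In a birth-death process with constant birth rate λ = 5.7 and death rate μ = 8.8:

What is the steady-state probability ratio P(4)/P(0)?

For constant rates: P(n)/P(0) = (λ/μ)^n
P(4)/P(0) = (5.7/8.8)^4 = 0.6477^4 = 0.1760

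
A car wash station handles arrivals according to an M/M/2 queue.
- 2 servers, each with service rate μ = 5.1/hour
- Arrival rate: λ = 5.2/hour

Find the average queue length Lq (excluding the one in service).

Traffic intensity: ρ = λ/(cμ) = 5.2/(2×5.1) = 0.5098
Since ρ = 0.5098 < 1, system is stable.
Offered load a = λ/μ = cρ = 5.2/5.1 = 1.0196
P₀ = [ Σₙ₌₀^1 aⁿ/n! + a^2/(2!(1-ρ)) ]⁻¹
Σ = a^0/0! + a^1/1! = 1.0000 + 1.0196 = 2.0196
a^2/(2!(1-ρ)) = 1.0396/(2 × 0.4902) = 1.0604
P₀ = 1/(2.0196 + 1.0604) = 0.3247
Lq = P₀·a^2·ρ / (2!(1-ρ)²) = 0.3247 × 1.0396 × 0.5098 / (2 × 0.2403) = 0.3581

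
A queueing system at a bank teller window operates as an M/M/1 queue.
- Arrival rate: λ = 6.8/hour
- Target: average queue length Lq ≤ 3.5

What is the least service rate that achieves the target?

For M/M/1: Lq = λ²/(μ(μ-λ))
Need Lq ≤ 3.5, i.e. μ(μ-λ) ≥ λ²/3.5
μ² - 6.8μ - 46.24/3.5 ≥ 0  →  μ² - 6.8μ - 13.21143 ≥ 0
Quadratic formula (positive root): μ = [λ + √(λ² + 4×13.21143)]/2
Discriminant: 46.24 + 4×13.21143 = 99.0857, √99.0857 = 9.9542
μ ≥ (6.8 + 9.9542)/2 = 8.3771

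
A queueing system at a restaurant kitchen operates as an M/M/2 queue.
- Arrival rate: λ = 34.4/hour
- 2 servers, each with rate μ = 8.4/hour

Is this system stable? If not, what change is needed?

Stability requires ρ = λ/(cμ) < 1
ρ = 34.4/(2 × 8.4) = 34.4/16.80 = 2.0476
Since 2.0476 ≥ 1, the system is UNSTABLE.
Need c > λ/μ = 34.4/8.4 = 4.10.
Minimum servers needed: c = 5.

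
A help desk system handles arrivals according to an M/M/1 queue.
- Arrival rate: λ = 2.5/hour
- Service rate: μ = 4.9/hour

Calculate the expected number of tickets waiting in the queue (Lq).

ρ = λ/μ = 2.5/4.9 = 0.5102
For M/M/1: Lq = λ²/(μ(μ-λ))
Lq = 6.25/(4.9 × 2.40)
Lq = 0.5315 tickets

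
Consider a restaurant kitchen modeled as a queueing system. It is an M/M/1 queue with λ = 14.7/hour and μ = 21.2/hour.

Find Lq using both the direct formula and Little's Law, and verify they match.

Method 1 (direct): Lq = λ²/(μ(μ-λ)) = 216.09/(21.2 × 6.50) = 1.5681

Method 2 (Little's Law):
W = 1/(μ-λ) = 1/6.50 = 0.153846
Wq = W - 1/μ = 0.153846 - 0.0471698 = 0.106676
Lq = λWq = 14.7 × 0.106676 = 1.5681 ✔ (matches Method 1)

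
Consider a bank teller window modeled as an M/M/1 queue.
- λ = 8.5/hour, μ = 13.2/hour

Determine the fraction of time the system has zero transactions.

ρ = λ/μ = 8.5/13.2 = 0.6439
P(0) = 1 - ρ = 1 - 0.6439 = 0.3561
The server is idle 35.61% of the time.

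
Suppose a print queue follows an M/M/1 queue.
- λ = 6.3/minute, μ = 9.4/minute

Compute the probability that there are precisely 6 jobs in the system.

ρ = λ/μ = 6.3/9.4 = 0.6702
P(n) = (1-ρ)ρⁿ
P(6) = (1-0.6702) × 0.6702^6
P(6) = 0.3298 × 0.09062
P(6) = 0.02989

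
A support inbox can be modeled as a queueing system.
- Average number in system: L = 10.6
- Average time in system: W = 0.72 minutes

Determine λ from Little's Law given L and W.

Little's Law: L = λW, so λ = L/W
λ = 10.6/0.72 = 14.7222 emails/minute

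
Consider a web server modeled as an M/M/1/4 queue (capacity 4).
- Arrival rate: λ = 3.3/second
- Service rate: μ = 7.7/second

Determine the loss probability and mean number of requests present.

ρ = λ/μ = 3.3/7.7 = 0.42857
P₀ = (1-ρ)/(1-ρ^(K+1)) = (1-0.42857)/(1-0.42857^5) = 0.5714/0.9855 = 0.5798
P_K = P₀×ρ^K = 0.5798 × 0.42857^4 = 0.5798 × 0.03374 = 0.01956
Blocking probability P_4 = 0.01956 (1.96%)
L = ρ[1 - (K+1)ρ^K + Kρ^(K+1)] / [(1-ρ)(1-ρ^(K+1))]
L = 0.42857 × (1 - 5×0.03374 + 4×0.01446) / ((1 - 0.42857) × (1 - 0.01446)) = 0.6766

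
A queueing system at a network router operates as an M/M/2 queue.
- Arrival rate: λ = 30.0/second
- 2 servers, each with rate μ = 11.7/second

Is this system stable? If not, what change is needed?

Stability requires ρ = λ/(cμ) < 1
ρ = 30.0/(2 × 11.7) = 30.0/23.40 = 1.2821
Since 1.2821 ≥ 1, the system is UNSTABLE.
Need c > λ/μ = 30.0/11.7 = 2.56.
Minimum servers needed: c = 3.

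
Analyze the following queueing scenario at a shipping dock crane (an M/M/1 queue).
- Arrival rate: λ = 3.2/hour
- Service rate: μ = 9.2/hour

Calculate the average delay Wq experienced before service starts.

First, compute utilization: ρ = λ/μ = 3.2/9.2 = 0.3478
For M/M/1: Wq = λ/(μ(μ-λ))
Wq = 3.2/(9.2 × (9.2-3.2))
Wq = 3.2/(9.2 × 6.00)
Wq = 0.05797 hours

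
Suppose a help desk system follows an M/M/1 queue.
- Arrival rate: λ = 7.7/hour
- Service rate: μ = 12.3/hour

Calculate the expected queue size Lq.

ρ = λ/μ = 7.7/12.3 = 0.6260
For M/M/1: Lq = λ²/(μ(μ-λ))
Lq = 59.29/(12.3 × 4.60)
Lq = 1.0479 tickets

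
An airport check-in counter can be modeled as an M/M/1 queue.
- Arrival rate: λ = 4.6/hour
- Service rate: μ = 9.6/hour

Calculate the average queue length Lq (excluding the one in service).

ρ = λ/μ = 4.6/9.6 = 0.4792
For M/M/1: Lq = λ²/(μ(μ-λ))
Lq = 21.16/(9.6 × 5.00)
Lq = 0.4408 passengers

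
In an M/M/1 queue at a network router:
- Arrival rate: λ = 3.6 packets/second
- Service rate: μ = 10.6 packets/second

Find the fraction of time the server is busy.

Server utilization: ρ = λ/μ
ρ = 3.6/10.6 = 0.3396
The server is busy 33.96% of the time.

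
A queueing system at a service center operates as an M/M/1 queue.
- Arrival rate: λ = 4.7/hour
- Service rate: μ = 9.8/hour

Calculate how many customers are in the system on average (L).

ρ = λ/μ = 4.7/9.8 = 0.4796
For M/M/1: L = λ/(μ-λ)
L = 4.7/(9.8-4.7) = 4.7/5.10
L = 0.9216 customers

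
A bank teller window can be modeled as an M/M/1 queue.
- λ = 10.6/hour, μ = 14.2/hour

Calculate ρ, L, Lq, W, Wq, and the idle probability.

Step 1: ρ = λ/μ = 10.6/14.2 = 0.7465
Step 2: L = λ/(μ-λ) = 10.6/3.60 = 2.9444
Step 3: Lq = λ²/(μ(μ-λ)) = 112.36/(14.2×3.60) = 2.1980
Step 4: W = 1/(μ-λ) = 1/3.60 = 0.277778
Step 5: Wq = λ/(μ(μ-λ)) = 10.6/(14.2×3.60) = 0.2074
Step 6: P(0) = 1-ρ = 0.2535
Verify: L = λW = 10.6×0.277778 = 2.9444 ✔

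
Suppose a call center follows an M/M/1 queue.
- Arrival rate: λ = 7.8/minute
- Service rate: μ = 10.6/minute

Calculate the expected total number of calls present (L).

ρ = λ/μ = 7.8/10.6 = 0.7358
For M/M/1: L = λ/(μ-λ)
L = 7.8/(10.6-7.8) = 7.8/2.80
L = 2.7857 calls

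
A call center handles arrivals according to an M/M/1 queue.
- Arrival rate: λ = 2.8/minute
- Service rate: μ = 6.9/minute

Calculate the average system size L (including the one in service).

ρ = λ/μ = 2.8/6.9 = 0.4058
For M/M/1: L = λ/(μ-λ)
L = 2.8/(6.9-2.8) = 2.8/4.10
L = 0.6829 calls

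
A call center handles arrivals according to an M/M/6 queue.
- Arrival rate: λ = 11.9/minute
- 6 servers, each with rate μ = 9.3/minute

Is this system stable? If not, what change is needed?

Stability requires ρ = λ/(cμ) < 1
ρ = 11.9/(6 × 9.3) = 11.9/55.80 = 0.2133
Since 0.2133 < 1, the system is STABLE.
The servers are busy 21.33% of the time.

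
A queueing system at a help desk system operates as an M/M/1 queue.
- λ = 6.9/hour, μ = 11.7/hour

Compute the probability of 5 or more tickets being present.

ρ = λ/μ = 6.9/11.7 = 0.58974
P(N ≥ n) = ρⁿ
P(N ≥ 5) = 0.58974^5
P(N ≥ 5) = 0.07134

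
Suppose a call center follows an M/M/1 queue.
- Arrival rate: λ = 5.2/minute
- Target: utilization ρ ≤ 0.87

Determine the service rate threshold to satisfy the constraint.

ρ = λ/μ, so μ = λ/ρ
μ ≥ 5.2/0.87 = 5.9770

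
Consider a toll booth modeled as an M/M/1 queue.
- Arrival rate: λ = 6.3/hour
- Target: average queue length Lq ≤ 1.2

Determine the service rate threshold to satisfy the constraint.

For M/M/1: Lq = λ²/(μ(μ-λ))
Need Lq ≤ 1.2, i.e. μ(μ-λ) ≥ λ²/1.2
μ² - 6.3μ - 39.69/1.2 ≥ 0  →  μ² - 6.3μ - 33.0750 ≥ 0
Quadratic formula (positive root): μ = [λ + √(λ² + 4×33.0750)]/2
Discriminant: 39.69 + 4×33.0750 = 171.9900, √171.9900 = 13.114496
μ ≥ (6.3 + 13.114496)/2 = 9.7072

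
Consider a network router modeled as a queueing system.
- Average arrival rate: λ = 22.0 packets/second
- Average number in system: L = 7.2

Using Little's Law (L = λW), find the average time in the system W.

Little's Law: L = λW, so W = L/λ
W = 7.2/22.0 = 0.3273 seconds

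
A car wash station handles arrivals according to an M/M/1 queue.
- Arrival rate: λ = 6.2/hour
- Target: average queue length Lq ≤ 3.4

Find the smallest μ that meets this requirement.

For M/M/1: Lq = λ²/(μ(μ-λ))
Need Lq ≤ 3.4, i.e. μ(μ-λ) ≥ λ²/3.4
μ² - 6.2μ - 38.44/3.4 ≥ 0  →  μ² - 6.2μ - 11.30588 ≥ 0
Quadratic formula (positive root): μ = [λ + √(λ² + 4×11.30588)]/2
Discriminant: 38.44 + 4×11.30588 = 83.6635, √83.6635 = 9.1468
μ ≥ (6.2 + 9.1468)/2 = 7.6734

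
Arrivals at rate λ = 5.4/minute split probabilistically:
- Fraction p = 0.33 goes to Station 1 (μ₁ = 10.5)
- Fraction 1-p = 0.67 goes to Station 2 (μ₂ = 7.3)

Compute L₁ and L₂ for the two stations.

Effective rates: λ₁ = 5.4×0.33 = 1.782, λ₂ = 5.4×0.67 = 3.618
Station 1: ρ₁ = 1.782/10.5 = 0.1697, L₁ = ρ₁/(1-ρ₁) = 0.1697/(1-0.1697) = 0.2044
Station 2: ρ₂ = 3.618/7.3 = 0.4956, L₂ = ρ₂/(1-ρ₂) = 0.4956/(1-0.4956) = 0.9826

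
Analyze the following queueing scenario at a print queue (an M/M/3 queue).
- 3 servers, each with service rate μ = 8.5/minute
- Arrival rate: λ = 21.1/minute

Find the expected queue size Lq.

Traffic intensity: ρ = λ/(cμ) = 21.1/(3×8.5) = 0.8275
Since ρ = 0.8275 < 1, system is stable.
Offered load a = λ/μ = cρ = 21.1/8.5 = 2.4824
P₀ = [ Σₙ₌₀^2 aⁿ/n! + a^3/(3!(1-ρ)) ]⁻¹
Σ = a^0/0! + a^1/1! + a^2/2! = 1.0000 + 2.4824 + 3.0810 = 6.5634
a^3/(3!(1-ρ)) = 15.29645/(6 × 0.1725490) = 14.7750
P₀ = 1/(6.5634 + 14.7750) = 0.04686
Lq = P₀·a^3·ρ / (3!(1-ρ)²) = 0.046864 × 15.2964 × 0.82745 / (6 × 0.029773) = 3.3204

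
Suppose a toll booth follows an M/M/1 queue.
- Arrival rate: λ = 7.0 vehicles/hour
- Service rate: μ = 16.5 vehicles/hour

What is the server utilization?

Server utilization: ρ = λ/μ
ρ = 7.0/16.5 = 0.4242
The server is busy 42.42% of the time.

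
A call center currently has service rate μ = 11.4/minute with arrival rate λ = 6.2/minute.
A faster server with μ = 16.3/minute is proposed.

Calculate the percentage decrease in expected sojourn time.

System 1: ρ₁ = 6.2/11.4 = 0.5439, W₁ = 1/(11.4-6.2) = 0.1923
System 2: ρ₂ = 6.2/16.3 = 0.3804, W₂ = 1/(16.3-6.2) = 0.09901
Improvement: (W₁-W₂)/W₁ = (0.1923-0.09901)/0.1923 = 48.51%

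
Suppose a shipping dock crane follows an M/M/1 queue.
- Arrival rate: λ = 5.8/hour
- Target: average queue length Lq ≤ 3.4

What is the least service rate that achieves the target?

For M/M/1: Lq = λ²/(μ(μ-λ))
Need Lq ≤ 3.4, i.e. μ(μ-λ) ≥ λ²/3.4
μ² - 5.8μ - 33.64/3.4 ≥ 0  →  μ² - 5.8μ - 9.89412 ≥ 0
Quadratic formula (positive root): μ = [λ + √(λ² + 4×9.89412)]/2
Discriminant: 33.64 + 4×9.89412 = 73.2165, √73.2165 = 8.55666
μ ≥ (5.8 + 8.55666)/2 = 7.1783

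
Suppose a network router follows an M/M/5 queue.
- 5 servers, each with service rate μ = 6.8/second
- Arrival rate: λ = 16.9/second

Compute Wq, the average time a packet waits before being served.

Traffic intensity: ρ = λ/(cμ) = 16.9/(5×6.8) = 0.4971
Since ρ = 0.4971 < 1, system is stable.
Offered load a = λ/μ = cρ = 16.9/6.8 = 2.4853
P₀ = [ Σₙ₌₀^4 aⁿ/n! + a^5/(5!(1-ρ)) ]⁻¹
Σ = a^0/0! + a^1/1! + a^2/2! + a^3/3! + a^4/4! = 1.00000 + 2.48529 + 3.08834 + 2.55848 + 1.58964 = 10.7218
a^5/(5!(1-ρ)) = 94.8176/(120 × 0.50294) = 1.5711
P₀ = 1/(10.7218 + 1.5711) = 0.08135
Lq = P₀·a^5·ρ / (5!(1-ρ)²) = 0.08135 × 94.8176 × 0.4971 / (120 × 0.2529) = 0.1263
Wq = Lq/λ = 0.12631/16.9 = 0.007474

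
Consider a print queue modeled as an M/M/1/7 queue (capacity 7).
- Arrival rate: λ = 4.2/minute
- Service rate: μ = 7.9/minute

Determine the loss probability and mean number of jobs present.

ρ = λ/μ = 4.2/7.9 = 0.5316456
P₀ = (1-ρ)/(1-ρ^(K+1)) = (1-0.5316456)/(1-0.5316456^8) = 0.4684/0.9936 = 0.4714
P_K = P₀×ρ^K = 0.47136 × 0.5316456^7 = 0.47136 × 0.012005 = 0.005659
Blocking probability P_7 = 0.005659 (0.57%)
L = ρ[1 - (K+1)ρ^K + Kρ^(K+1)] / [(1-ρ)(1-ρ^(K+1))]
L = 0.5316456 × (1 - 8×0.012005 + 7×0.0063823) / ((1 - 0.5316456) × (1 - 0.0063823)) = 1.0837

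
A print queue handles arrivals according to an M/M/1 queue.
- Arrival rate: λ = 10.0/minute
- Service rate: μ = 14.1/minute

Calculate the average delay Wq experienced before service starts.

First, compute utilization: ρ = λ/μ = 10.0/14.1 = 0.7092
For M/M/1: Wq = λ/(μ(μ-λ))
Wq = 10.0/(14.1 × (14.1-10.0))
Wq = 10.0/(14.1 × 4.10)
Wq = 0.1730 minutes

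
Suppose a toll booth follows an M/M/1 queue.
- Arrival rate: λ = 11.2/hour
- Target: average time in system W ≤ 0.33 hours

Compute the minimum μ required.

For M/M/1: W = 1/(μ-λ)
Need W ≤ 0.33, so 1/(μ-λ) ≤ 0.33
μ - λ ≥ 1/0.33 = 3.0303
μ ≥ 11.2 + 3.0303 = 14.2303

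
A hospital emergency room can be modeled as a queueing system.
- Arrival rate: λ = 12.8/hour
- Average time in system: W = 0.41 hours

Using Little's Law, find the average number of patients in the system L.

Little's Law: L = λW
L = 12.8 × 0.41 = 5.2480 patients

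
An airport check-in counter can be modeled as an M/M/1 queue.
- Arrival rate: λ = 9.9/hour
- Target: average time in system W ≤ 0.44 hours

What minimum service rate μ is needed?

For M/M/1: W = 1/(μ-λ)
Need W ≤ 0.44, so 1/(μ-λ) ≤ 0.44
μ - λ ≥ 1/0.44 = 2.2727
μ ≥ 9.9 + 2.2727 = 12.1727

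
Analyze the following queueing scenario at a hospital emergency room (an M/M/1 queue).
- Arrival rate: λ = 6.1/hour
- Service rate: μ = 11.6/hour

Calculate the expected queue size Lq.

ρ = λ/μ = 6.1/11.6 = 0.5259
For M/M/1: Lq = λ²/(μ(μ-λ))
Lq = 37.21/(11.6 × 5.50)
Lq = 0.5832 patients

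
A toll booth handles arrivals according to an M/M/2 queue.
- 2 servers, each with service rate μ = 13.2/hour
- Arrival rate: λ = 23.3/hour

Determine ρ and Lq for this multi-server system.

Traffic intensity: ρ = λ/(cμ) = 23.3/(2×13.2) = 0.8826
Since ρ = 0.8826 < 1, system is stable.
Offered load a = λ/μ = cρ = 23.3/13.2 = 1.7652
P₀ = [ Σₙ₌₀^1 aⁿ/n! + a^2/(2!(1-ρ)) ]⁻¹
Σ = a^0/0! + a^1/1! = 1.0000 + 1.7652 = 2.7652
a^2/(2!(1-ρ)) = 3.11576/(2 × 0.117424) = 13.2671
P₀ = 1/(2.7652 + 13.2671) = 0.06237
Lq = P₀·a^2·ρ / (2!(1-ρ)²) = 0.0623742 × 3.11576 × 0.882576 / (2 × 0.0137885) = 6.2198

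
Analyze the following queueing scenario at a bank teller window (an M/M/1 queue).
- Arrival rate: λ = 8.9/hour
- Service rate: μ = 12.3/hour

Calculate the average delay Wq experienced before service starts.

First, compute utilization: ρ = λ/μ = 8.9/12.3 = 0.7236
For M/M/1: Wq = λ/(μ(μ-λ))
Wq = 8.9/(12.3 × (12.3-8.9))
Wq = 8.9/(12.3 × 3.40)
Wq = 0.2128 hours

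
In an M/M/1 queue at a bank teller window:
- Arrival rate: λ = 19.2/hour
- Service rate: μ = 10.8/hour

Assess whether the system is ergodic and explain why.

Stability requires ρ = λ/(cμ) < 1
ρ = 19.2/(1 × 10.8) = 19.2/10.80 = 1.7778
Since 1.7778 ≥ 1, the system is UNSTABLE.
Queue grows without bound. Need μ > λ = 19.2.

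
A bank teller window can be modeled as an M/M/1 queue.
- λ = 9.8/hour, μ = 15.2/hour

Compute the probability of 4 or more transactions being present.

ρ = λ/μ = 9.8/15.2 = 0.6447
P(N ≥ n) = ρⁿ
P(N ≥ 4) = 0.6447^4
P(N ≥ 4) = 0.1728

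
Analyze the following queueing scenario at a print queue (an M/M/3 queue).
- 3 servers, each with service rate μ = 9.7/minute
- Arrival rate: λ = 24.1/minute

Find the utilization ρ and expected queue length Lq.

Traffic intensity: ρ = λ/(cμ) = 24.1/(3×9.7) = 0.8282
Since ρ = 0.8282 < 1, system is stable.
Offered load a = λ/μ = cρ = 24.1/9.7 = 2.4845
P₀ = [ Σₙ₌₀^2 aⁿ/n! + a^3/(3!(1-ρ)) ]⁻¹
Σ = a^0/0! + a^1/1! + a^2/2! = 1.0000 + 2.4845 + 3.0865 = 6.5710
a^3/(3!(1-ρ)) = 15.3368/(6 × 0.171821) = 14.8767
P₀ = 1/(6.570996 + 14.87674) = 0.04662
Lq = P₀·a^3·ρ / (3!(1-ρ)²) = 0.04662 × 15.3368 × 0.8282 / (6 × 0.02952) = 3.3433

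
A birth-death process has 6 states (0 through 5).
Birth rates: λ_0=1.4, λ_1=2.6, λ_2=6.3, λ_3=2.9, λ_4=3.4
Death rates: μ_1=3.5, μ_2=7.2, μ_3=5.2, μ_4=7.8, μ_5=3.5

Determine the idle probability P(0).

Ratios P(n)/P(0) = (λ₀···λₙ₋₁)/(μ₁···μₙ):
P(1)/P(0) = (1.4)/(3.5) = 0.4000
P(2)/P(0) = (1.4×2.6)/(3.5×7.2) = 0.1444
P(3)/P(0) = (1.4×2.6×6.3)/(3.5×7.2×5.2) = 0.1750
P(4)/P(0) = (1.4×2.6×6.3×2.9)/(3.5×7.2×5.2×7.8) = 0.06506
P(5)/P(0) = (1.4×2.6×6.3×2.9×3.4)/(3.5×7.2×5.2×7.8×3.5) = 0.06321

Normalization: ∑ P(n) = 1
P(0) × (1.0000 + 0.4000 + 0.1444 + 0.1750 + 0.06506 + 0.06321) = 1
P(0) × 1.8477 = 1
P(0) = 1/1.8477 = 0.5412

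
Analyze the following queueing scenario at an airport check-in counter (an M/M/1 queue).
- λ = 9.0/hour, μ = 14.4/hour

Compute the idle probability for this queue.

ρ = λ/μ = 9.0/14.4 = 0.6250
P(0) = 1 - ρ = 1 - 0.6250 = 0.3750
The server is idle 37.50% of the time.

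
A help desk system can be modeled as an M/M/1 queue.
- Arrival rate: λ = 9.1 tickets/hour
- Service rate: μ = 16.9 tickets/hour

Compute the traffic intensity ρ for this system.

Server utilization: ρ = λ/μ
ρ = 9.1/16.9 = 0.5385
The server is busy 53.85% of the time.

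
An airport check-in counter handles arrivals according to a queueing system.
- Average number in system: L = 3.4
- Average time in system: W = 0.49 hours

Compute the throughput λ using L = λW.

Little's Law: L = λW, so λ = L/W
λ = 3.4/0.49 = 6.9388 passengers/hour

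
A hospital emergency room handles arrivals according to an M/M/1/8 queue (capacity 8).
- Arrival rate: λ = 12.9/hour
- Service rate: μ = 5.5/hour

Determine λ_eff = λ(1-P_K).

ρ = λ/μ = 12.9/5.5 = 2.34545
P₀ = (1-ρ)/(1-ρ^(K+1)) = (1-2.34545)/(1-2.34545^9) = -1.3455/-2147.0066 = 0.0006267
P_K = P₀×ρ^K = 0.0006267 × 2.34545^8 = 0.0006267 × 915.8185 = 0.5739
λ_eff = λ(1-P_K) = 12.9 × (1 - 0.57391) = 12.9 × 0.42609 = 5.4966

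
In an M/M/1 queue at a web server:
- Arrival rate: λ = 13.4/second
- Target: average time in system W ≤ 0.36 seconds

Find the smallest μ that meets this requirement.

For M/M/1: W = 1/(μ-λ)
Need W ≤ 0.36, so 1/(μ-λ) ≤ 0.36
μ - λ ≥ 1/0.36 = 2.7778
μ ≥ 13.4 + 2.7778 = 16.1778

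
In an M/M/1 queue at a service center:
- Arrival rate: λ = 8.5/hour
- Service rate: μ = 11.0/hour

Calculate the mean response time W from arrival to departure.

First, compute utilization: ρ = λ/μ = 8.5/11.0 = 0.7727
For M/M/1: W = 1/(μ-λ)
W = 1/(11.0-8.5) = 1/2.50
W = 0.4000 hours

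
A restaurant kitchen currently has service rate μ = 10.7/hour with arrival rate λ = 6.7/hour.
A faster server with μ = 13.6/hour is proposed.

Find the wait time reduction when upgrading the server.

System 1: ρ₁ = 6.7/10.7 = 0.6262, W₁ = 1/(10.7-6.7) = 0.25000
System 2: ρ₂ = 6.7/13.6 = 0.4926, W₂ = 1/(13.6-6.7) = 0.14493
Improvement: (W₁-W₂)/W₁ = (0.25000-0.14493)/0.25000 = 42.03%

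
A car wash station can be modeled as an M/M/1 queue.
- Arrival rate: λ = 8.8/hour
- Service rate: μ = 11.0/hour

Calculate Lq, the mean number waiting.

ρ = λ/μ = 8.8/11.0 = 0.8000
For M/M/1: Lq = λ²/(μ(μ-λ))
Lq = 77.44/(11.0 × 2.20)
Lq = 3.2000 cars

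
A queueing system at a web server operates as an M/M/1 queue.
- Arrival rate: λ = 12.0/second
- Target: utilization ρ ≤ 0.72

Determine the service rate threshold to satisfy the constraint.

ρ = λ/μ, so μ = λ/ρ
μ ≥ 12.0/0.72 = 16.6667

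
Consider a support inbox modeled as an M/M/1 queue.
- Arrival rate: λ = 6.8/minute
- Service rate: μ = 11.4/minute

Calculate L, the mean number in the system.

ρ = λ/μ = 6.8/11.4 = 0.5965
For M/M/1: L = λ/(μ-λ)
L = 6.8/(11.4-6.8) = 6.8/4.60
L = 1.4783 emails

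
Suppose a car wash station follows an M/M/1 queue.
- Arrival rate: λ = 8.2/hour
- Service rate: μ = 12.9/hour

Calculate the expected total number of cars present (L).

ρ = λ/μ = 8.2/12.9 = 0.6357
For M/M/1: L = λ/(μ-λ)
L = 8.2/(12.9-8.2) = 8.2/4.70
L = 1.7447 cars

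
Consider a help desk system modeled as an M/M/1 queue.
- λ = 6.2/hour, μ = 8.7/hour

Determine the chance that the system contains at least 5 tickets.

ρ = λ/μ = 6.2/8.7 = 0.7126
P(N ≥ n) = ρⁿ
P(N ≥ 5) = 0.7126^5
P(N ≥ 5) = 0.1838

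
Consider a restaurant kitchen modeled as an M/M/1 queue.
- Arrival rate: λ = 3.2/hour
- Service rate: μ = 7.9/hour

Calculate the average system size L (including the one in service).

ρ = λ/μ = 3.2/7.9 = 0.4051
For M/M/1: L = λ/(μ-λ)
L = 3.2/(7.9-3.2) = 3.2/4.70
L = 0.6809 orders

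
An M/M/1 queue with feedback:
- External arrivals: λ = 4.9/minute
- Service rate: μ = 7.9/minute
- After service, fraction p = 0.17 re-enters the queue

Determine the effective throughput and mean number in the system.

Effective arrival rate: λ_eff = λ/(1-p) = 4.9/(1-0.17) = 4.9/0.83 = 5.903614
ρ = λ_eff/μ = 5.903614/7.9 = 0.747293
L = ρ/(1-ρ) = 0.747293/(1-0.747293) = 2.9572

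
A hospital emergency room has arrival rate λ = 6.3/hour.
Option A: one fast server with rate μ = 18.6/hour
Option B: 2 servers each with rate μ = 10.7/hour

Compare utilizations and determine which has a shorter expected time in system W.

Option A: single server μ = 18.6 (M/M/1)
  ρ_A = 6.3/18.6 = 0.3387
  W_A = 1/(μ-λ) = 1/(18.6-6.3) = 1/12.30 = 0.08130

Option B: 2 servers μ = 10.7 (M/M/2)
  ρ_B = λ/(cμ) = 6.3/(2×10.7) = 0.2944
  Offered load a = λ/μ = cρ = 6.3/10.7 = 0.5888
  P₀ = [ Σₙ₌₀^1 aⁿ/n! + a^2/(2!(1-ρ)) ]⁻¹
  Σ = a^0/0! + a^1/1! = 1.0000 + 0.5888 = 1.5888
  a^2/(2!(1-ρ)) = 0.3467/(2 × 0.7056) = 0.2457
  P₀ = 1/(1.5888 + 0.2457) = 0.5451
  Lq = P₀·a^2·ρ / (2!(1-ρ)²) = 0.5451 × 0.3467 × 0.2944 / (2 × 0.4979) = 0.05587
  Wq_B = Lq/λ = 0.05587/6.3 = 0.008868
  W_B = Wq_B + 1/μ = 0.008868 + 0.09346 = 0.1023

Since W_A = 0.08130 < W_B = 0.1023, Option A (single fast server) has the shorter time in system.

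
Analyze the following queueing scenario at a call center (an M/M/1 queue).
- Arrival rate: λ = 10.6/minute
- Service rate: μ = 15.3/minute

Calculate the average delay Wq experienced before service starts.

First, compute utilization: ρ = λ/μ = 10.6/15.3 = 0.6928
For M/M/1: Wq = λ/(μ(μ-λ))
Wq = 10.6/(15.3 × (15.3-10.6))
Wq = 10.6/(15.3 × 4.70)
Wq = 0.1474 minutes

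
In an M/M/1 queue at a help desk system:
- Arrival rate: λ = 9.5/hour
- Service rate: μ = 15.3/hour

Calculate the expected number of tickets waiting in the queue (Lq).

ρ = λ/μ = 9.5/15.3 = 0.6209
For M/M/1: Lq = λ²/(μ(μ-λ))
Lq = 90.25/(15.3 × 5.80)
Lq = 1.0170 tickets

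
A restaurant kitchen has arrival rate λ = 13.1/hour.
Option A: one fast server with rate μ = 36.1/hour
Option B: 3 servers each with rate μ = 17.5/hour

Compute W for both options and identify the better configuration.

Option A: single server μ = 36.1 (M/M/1)
  ρ_A = 13.1/36.1 = 0.3629
  W_A = 1/(μ-λ) = 1/(36.1-13.1) = 1/23.00 = 0.04348

Option B: 3 servers μ = 17.5 (M/M/3)
  ρ_B = λ/(cμ) = 13.1/(3×17.5) = 0.2495
  Offered load a = λ/μ = cρ = 13.1/17.5 = 0.7486
  P₀ = [ Σₙ₌₀^2 aⁿ/n! + a^3/(3!(1-ρ)) ]⁻¹
  Σ = a^0/0! + a^1/1! + a^2/2! = 1.0000 + 0.7486 + 0.2802 = 2.0288
  a^3/(3!(1-ρ)) = 0.4195/(6 × 0.7505) = 0.09316
  P₀ = 1/(2.0288 + 0.09316) = 0.4713
  Lq = P₀·a^3·ρ / (3!(1-ρ)²) = 0.4713 × 0.4195 × 0.2495 / (6 × 0.5632) = 0.01460
  Wq_B = Lq/λ = 0.014597/13.1 = 0.0011143
  W_B = Wq_B + 1/μ = 0.0011143 + 0.057143 = 0.05826

Since W_A = 0.04348 < W_B = 0.05826, Option A (single fast server) has the shorter time in system.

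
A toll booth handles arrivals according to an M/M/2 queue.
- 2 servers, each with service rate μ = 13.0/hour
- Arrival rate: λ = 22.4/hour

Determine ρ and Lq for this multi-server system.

Traffic intensity: ρ = λ/(cμ) = 22.4/(2×13.0) = 0.8615
Since ρ = 0.8615 < 1, system is stable.
Offered load a = λ/μ = cρ = 22.4/13.0 = 1.7231
P₀ = [ Σₙ₌₀^1 aⁿ/n! + a^2/(2!(1-ρ)) ]⁻¹
Σ = a^0/0! + a^1/1! = 1.0000 + 1.7231 = 2.7231
a^2/(2!(1-ρ)) = 2.968994/(2 × 0.1384615) = 10.7214
P₀ = 1/(2.7231 + 10.7214) = 0.07438
Lq = P₀·a^2·ρ / (2!(1-ρ)²) = 0.07438017 × 2.968994 × 0.8615385 / (2 × 0.01917160) = 4.9620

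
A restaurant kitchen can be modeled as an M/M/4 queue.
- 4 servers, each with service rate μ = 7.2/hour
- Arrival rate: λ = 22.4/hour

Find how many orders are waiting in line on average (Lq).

Traffic intensity: ρ = λ/(cμ) = 22.4/(4×7.2) = 0.7778
Since ρ = 0.7778 < 1, system is stable.
Offered load a = λ/μ = cρ = 22.4/7.2 = 3.1111
P₀ = [ Σₙ₌₀^3 aⁿ/n! + a^4/(4!(1-ρ)) ]⁻¹
Σ = a^0/0! + a^1/1! + a^2/2! + a^3/3! = 1.00000 + 3.11111 + 4.83951 + 5.01875 = 13.9694
a^4/(4!(1-ρ)) = 93.6833/(24 × 0.222222) = 17.5656
P₀ = 1/(13.9694 + 17.5656) = 0.03171
Lq = P₀·a^4·ρ / (4!(1-ρ)²) = 0.031711 × 93.6833 × 0.77778 / (24 × 0.049383) = 1.9496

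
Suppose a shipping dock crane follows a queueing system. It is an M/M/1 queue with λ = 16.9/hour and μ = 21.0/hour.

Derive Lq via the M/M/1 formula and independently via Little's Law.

Method 1 (direct): Lq = λ²/(μ(μ-λ)) = 285.61/(21.0 × 4.10) = 3.3172

Method 2 (Little's Law):
W = 1/(μ-λ) = 1/4.10 = 0.243902
Wq = W - 1/μ = 0.243902 - 0.0476190 = 0.196283
Lq = λWq = 16.9 × 0.196283 = 3.3172 ✔ (matches Method 1)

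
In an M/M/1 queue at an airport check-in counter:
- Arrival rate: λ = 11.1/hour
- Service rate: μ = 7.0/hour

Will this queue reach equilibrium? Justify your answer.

Stability requires ρ = λ/(cμ) < 1
ρ = 11.1/(1 × 7.0) = 11.1/7.00 = 1.5857
Since 1.5857 ≥ 1, the system is UNSTABLE.
Queue grows without bound. Need μ > λ = 11.1.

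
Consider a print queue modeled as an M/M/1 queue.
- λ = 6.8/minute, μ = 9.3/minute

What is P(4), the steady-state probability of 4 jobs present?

ρ = λ/μ = 6.8/9.3 = 0.7312
P(n) = (1-ρ)ρⁿ
P(4) = (1-0.7312) × 0.7312^4
P(4) = 0.26880 × 0.28585
P(4) = 0.07684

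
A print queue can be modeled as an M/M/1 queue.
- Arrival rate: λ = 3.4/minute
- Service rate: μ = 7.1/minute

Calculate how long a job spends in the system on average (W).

First, compute utilization: ρ = λ/μ = 3.4/7.1 = 0.4789
For M/M/1: W = 1/(μ-λ)
W = 1/(7.1-3.4) = 1/3.70
W = 0.2703 minutes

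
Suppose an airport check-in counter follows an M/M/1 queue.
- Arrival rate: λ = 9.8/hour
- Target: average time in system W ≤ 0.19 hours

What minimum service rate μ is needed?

For M/M/1: W = 1/(μ-λ)
Need W ≤ 0.19, so 1/(μ-λ) ≤ 0.19
μ - λ ≥ 1/0.19 = 5.2632
μ ≥ 9.8 + 5.2632 = 15.0632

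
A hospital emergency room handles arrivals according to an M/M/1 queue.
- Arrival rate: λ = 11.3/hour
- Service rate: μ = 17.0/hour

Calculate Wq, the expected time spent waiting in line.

First, compute utilization: ρ = λ/μ = 11.3/17.0 = 0.6647
For M/M/1: Wq = λ/(μ(μ-λ))
Wq = 11.3/(17.0 × (17.0-11.3))
Wq = 11.3/(17.0 × 5.70)
Wq = 0.1166 hours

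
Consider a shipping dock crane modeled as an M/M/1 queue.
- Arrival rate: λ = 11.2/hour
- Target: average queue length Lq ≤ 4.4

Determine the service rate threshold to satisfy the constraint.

For M/M/1: Lq = λ²/(μ(μ-λ))
Need Lq ≤ 4.4, i.e. μ(μ-λ) ≥ λ²/4.4
μ² - 11.2μ - 125.44/4.4 ≥ 0  →  μ² - 11.2μ - 28.5091 ≥ 0
Quadratic formula (positive root): μ = [λ + √(λ² + 4×28.5091)]/2
Discriminant: 125.44 + 4×28.5091 = 239.4764, √239.4764 = 15.4750
μ ≥ (11.2 + 15.4750)/2 = 13.3375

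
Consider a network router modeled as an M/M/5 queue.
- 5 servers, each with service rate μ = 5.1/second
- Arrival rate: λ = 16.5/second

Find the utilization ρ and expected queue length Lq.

Traffic intensity: ρ = λ/(cμ) = 16.5/(5×5.1) = 0.6471
Since ρ = 0.6471 < 1, system is stable.
Offered load a = λ/μ = cρ = 16.5/5.1 = 3.2353
P₀ = [ Σₙ₌₀^4 aⁿ/n! + a^5/(5!(1-ρ)) ]⁻¹
Σ = a^0/0! + a^1/1! + a^2/2! + a^3/3! + a^4/4! = 1.0000 + 3.2353 + 5.2336 + 5.6440 + 4.5650 = 19.6779
a^5/(5!(1-ρ)) = 354.4613/(120 × 0.352941) = 8.3692
P₀ = 1/(19.6779 + 8.3692) = 0.03565
Lq = P₀·a^5·ρ / (5!(1-ρ)²) = 0.0356542 × 354.4613 × 0.647059 / (120 × 0.124567) = 0.5471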